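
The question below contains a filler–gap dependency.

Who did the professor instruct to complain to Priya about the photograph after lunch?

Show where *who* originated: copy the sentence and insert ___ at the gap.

Before movement: The professor did instruct who to complain to Priya about the photograph after lunch.
'who' functions as the direct object of 'instruct'. The gap is right after 'instruct'.

Who did the professor instruct ___ to complain to Priya about the photograph after lunch?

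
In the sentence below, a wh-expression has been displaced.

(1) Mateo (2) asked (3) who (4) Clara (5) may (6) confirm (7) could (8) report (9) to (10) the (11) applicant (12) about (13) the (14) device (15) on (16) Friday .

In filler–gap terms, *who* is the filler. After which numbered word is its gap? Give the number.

Before movement: Clara may confirm who could report to the applicant about the device on Friday.
The filler 'who' is interpreted as the subject of the clause embedded under 'confirm'. It moves to the left edge, and the trace sits right after 'confirm':
Mateo asked who Clara may confirm ___ could report to the applicant about the device on Friday.
'confirm' is word 6.

6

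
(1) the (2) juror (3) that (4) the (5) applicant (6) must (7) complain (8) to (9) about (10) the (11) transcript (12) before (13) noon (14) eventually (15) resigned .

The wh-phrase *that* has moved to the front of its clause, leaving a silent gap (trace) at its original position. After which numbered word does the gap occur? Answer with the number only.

8

'that' functions as the object of the preposition 'to'. Fronting leaves a gap immediately after 'to':
The juror that the applicant must complain to ___ about the transcript before noon eventually resigned.
'to' is word 8.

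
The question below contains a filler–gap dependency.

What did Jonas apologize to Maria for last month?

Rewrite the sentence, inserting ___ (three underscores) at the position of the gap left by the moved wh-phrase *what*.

In situ: Jonas did apologize to Maria for what last month.
'what' is the object of the preposition 'for'. The gap is right after 'for'.

What did Jonas apologize to Maria for ___ last month?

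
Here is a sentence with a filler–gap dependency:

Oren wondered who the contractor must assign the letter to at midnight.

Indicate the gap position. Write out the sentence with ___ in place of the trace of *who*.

Oren wondered who the contractor must assign the letter to ___ at midnight.

Before movement: The contractor must assign the letter to who at midnight.
'who' is the object of the preposition 'to' (recipient of 'assign'). The gap is right after 'to'.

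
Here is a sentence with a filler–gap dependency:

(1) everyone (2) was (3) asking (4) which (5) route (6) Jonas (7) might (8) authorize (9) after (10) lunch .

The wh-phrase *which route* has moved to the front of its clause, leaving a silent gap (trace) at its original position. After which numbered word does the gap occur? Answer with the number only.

Pre-movement form: Jonas might authorize which route after lunch.
'which route' functions as the direct object of 'authorize'. Wh-movement fronts it, leaving a gap right after 'authorize':
Everyone was asking which route Jonas might authorize ___ after lunch.
'authorize' is word 8.

8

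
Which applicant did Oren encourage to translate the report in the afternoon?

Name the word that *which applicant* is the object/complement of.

encourage

In situ: Oren did encourage which applicant to translate the report in the afternoon.
'which applicant' functions as the direct object of 'encourage'. Wh-movement fronts it, leaving a gap right after 'encourage':
Which applicant did Oren encourage ___ to translate the report in the afternoon?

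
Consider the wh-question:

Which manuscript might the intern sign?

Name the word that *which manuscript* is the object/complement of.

sign

Pre-movement form: The intern might sign which manuscript.
The filler 'which manuscript' is interpreted as the direct object of 'sign'. Wh-movement fronts it, leaving a gap right after 'sign':
Which manuscript might the intern sign ___?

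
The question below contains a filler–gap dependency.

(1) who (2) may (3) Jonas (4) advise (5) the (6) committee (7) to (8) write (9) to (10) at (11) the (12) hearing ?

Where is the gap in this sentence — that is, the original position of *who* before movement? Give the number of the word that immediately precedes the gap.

In situ: Jonas may advise the committee to write to who at the hearing.
'who' functions as the object of the preposition 'to'. Fronting leaves a gap immediately after 'to':
Who may Jonas advise the committee to write to ___ at the hearing?
'to' is word 9.

9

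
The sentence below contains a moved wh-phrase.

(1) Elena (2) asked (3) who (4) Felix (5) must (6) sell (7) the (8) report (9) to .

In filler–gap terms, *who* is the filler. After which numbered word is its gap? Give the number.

In situ: Felix must sell the report to who.
'who' functions as the object of the preposition 'to' (recipient of 'sell'). Fronting leaves a gap immediately after 'to':
Elena asked who Felix must sell the report to ___.
'to' is word 9.

9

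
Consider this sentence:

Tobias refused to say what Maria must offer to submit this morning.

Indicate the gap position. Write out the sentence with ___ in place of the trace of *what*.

Before movement: Maria must offer to submit what this morning.
The filler 'what' is interpreted as the direct object of 'submit'. The gap is right after 'submit'.

Tobias refused to say what Maria must offer to submit ___ this morning.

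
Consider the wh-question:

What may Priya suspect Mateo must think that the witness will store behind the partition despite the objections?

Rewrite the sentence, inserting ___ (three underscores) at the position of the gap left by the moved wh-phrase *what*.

What may Priya suspect Mateo must think that the witness will store ___ behind the partition despite the objections?

Before movement: Priya may suspect Mateo must think that the witness will store what behind the partition despite the objections.
'what' is the direct object of 'store'. The gap is right after 'store'.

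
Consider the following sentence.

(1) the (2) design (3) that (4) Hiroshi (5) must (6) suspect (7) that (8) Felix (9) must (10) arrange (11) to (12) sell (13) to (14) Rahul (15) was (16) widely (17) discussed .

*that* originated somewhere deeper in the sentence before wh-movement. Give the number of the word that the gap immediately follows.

'that' is the direct object of 'sell'. Fronting leaves a gap immediately after 'sell':
The design that Hiroshi must suspect that Felix must arrange to sell ___ to Rahul was widely discussed.
'sell' is word 12.

12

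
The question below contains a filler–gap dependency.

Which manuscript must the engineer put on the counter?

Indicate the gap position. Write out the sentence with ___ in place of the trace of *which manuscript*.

Pre-movement form: The engineer must put which manuscript on the counter.
'which manuscript' functions as the direct object of 'put'. The gap is right after 'put'.

Which manuscript must the engineer put ___ on the counter?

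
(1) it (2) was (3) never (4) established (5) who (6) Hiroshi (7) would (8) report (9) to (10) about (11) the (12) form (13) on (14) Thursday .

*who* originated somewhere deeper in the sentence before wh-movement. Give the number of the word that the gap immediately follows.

9

Pre-movement form: Hiroshi would report to who about the form on Thursday.
The filler 'who' is interpreted as the object of the preposition 'to'. Fronting leaves a gap immediately after 'to':
It was never established who Hiroshi would report to ___ about the form on Thursday.
'to' is word 9.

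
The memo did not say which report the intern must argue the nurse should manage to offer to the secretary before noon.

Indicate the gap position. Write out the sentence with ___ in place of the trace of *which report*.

Underlying clause: The intern must argue the nurse should manage to offer which report to the secretary before noon.
'which report' functions as the direct object of 'offer'. The gap is right after 'offer'.

The memo did not say which report the intern must argue the nurse should manage to offer ___ to the secretary before noon.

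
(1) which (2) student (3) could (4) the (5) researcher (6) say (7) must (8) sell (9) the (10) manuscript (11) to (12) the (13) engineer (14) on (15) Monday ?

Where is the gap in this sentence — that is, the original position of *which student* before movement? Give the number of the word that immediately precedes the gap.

6

In situ: The researcher could say which student must sell the manuscript to the engineer on Monday.
'which student' functions as the subject of the clause embedded under 'say'. Wh-movement fronts it, leaving a gap right after 'say':
Which student could the researcher say ___ must sell the manuscript to the engineer on Monday?
'say' is word 6.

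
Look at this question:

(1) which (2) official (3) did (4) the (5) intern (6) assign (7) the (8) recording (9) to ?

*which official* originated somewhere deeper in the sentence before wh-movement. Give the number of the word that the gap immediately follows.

9

Underlying clause: The intern did assign the recording to which official.
The filler 'which official' is interpreted as the object of the preposition 'to' (recipient of 'assign'). Wh-movement fronts it, leaving a gap right after 'to':
Which official did the intern assign the recording to ___?
'to' is word 9.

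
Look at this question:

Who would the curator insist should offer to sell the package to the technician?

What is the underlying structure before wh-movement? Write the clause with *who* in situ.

The filler 'who' is interpreted as the subject of the clause embedded under 'insist'. Fronting leaves a gap immediately after 'insist':
Who would the curator insist ___ should offer to sell the package to the technician?

The curator would insist who should offer to sell the package to the technician.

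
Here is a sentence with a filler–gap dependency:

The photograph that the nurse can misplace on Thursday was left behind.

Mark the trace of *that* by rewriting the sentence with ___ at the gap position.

'that' functions as the direct object of 'misplace'. The gap is right after 'misplace'.

The photograph that the nurse can misplace ___ on Thursday was left behind.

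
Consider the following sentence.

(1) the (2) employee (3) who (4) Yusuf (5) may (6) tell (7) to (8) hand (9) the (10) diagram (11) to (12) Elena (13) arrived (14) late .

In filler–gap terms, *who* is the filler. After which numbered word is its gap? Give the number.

6

The filler 'who' is interpreted as the direct object of 'tell'. It moves to the left edge, and the trace sits right after 'tell':
The employee who Yusuf may tell ___ to hand the diagram to Elena arrived late.
'tell' is word 6.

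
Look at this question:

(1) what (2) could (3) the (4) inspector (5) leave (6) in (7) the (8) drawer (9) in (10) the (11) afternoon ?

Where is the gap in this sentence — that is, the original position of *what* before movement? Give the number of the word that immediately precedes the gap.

Underlying clause: The inspector could leave what in the drawer in the afternoon.
The filler 'what' is interpreted as the direct object of 'leave'. It moves to the left edge, and the trace sits right after 'leave':
What could the inspector leave ___ in the drawer in the afternoon?
'leave' is word 5.

5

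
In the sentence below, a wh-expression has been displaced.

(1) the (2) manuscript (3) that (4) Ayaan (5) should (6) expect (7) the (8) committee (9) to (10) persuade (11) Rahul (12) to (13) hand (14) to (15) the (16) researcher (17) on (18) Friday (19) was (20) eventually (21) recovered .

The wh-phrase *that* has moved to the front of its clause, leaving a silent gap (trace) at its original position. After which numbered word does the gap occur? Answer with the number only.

13

'that' functions as the direct object of 'hand'. Wh-movement fronts it, leaving a gap right after 'hand':
The manuscript that Ayaan should expect the committee to persuade Rahul to hand ___ to the researcher on Friday was eventually recovered.
'hand' is word 13.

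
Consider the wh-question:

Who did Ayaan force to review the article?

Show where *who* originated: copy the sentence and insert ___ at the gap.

Pre-movement form: Ayaan did force who to review the article.
'who' functions as the direct object of 'force'. The gap is right after 'force'.

Who did Ayaan force ___ to review the article?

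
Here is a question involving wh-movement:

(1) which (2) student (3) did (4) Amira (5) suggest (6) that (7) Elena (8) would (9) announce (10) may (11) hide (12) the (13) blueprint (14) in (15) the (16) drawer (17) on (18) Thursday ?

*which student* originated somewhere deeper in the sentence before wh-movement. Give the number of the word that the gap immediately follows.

Before movement: Amira did suggest that Elena would announce which student may hide the blueprint in the drawer on Thursday.
The filler 'which student' is interpreted as the subject of the clause embedded under 'announce'. Fronting leaves a gap immediately after 'announce':
Which student did Amira suggest that Elena would announce ___ may hide the blueprint in the drawer on Thursday?
'announce' is word 9.

9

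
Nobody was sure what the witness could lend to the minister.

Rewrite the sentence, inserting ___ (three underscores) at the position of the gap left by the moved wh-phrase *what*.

Nobody was sure what the witness could lend ___ to the minister.

In situ: The witness could lend what to the minister.
'what' is the direct object of 'lend'. The gap is right after 'lend'.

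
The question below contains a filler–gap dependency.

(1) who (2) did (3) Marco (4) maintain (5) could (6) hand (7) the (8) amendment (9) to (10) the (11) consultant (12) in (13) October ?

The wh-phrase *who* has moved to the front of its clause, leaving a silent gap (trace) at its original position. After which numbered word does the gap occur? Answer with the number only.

Pre-movement form: Marco did maintain who could hand the amendment to the consultant in October.
'who' is the subject of the clause embedded under 'maintain'. Wh-movement fronts it, leaving a gap right after 'maintain':
Who did Marco maintain ___ could hand the amendment to the consultant in October?
'maintain' is word 4.

4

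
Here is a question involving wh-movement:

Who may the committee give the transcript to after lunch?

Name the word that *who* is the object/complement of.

to

Before movement: The committee may give the transcript to who after lunch.
'who' functions as the object of the preposition 'to' (recipient of 'give'). It moves to the left edge, and the trace sits right after 'to':
Who may the committee give the transcript to ___ after lunch?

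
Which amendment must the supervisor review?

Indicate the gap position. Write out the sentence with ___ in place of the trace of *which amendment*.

Which amendment must the supervisor review ___?

In situ: The supervisor must review which amendment.
'which amendment' is the direct object of 'review'. The gap is right after 'review'.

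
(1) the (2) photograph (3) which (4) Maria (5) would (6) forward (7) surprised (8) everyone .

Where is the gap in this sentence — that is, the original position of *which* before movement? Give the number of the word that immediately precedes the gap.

6

'which' functions as the direct object of 'forward'. Fronting leaves a gap immediately after 'forward':
The photograph which Maria would forward ___ surprised everyone.
'forward' is word 6.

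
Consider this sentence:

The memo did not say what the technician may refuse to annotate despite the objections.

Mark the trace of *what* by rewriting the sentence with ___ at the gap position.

The memo did not say what the technician may refuse to annotate ___ despite the objections.

In situ: The technician may refuse to annotate what despite the objections.
'what' is the direct object of 'annotate'. The gap is right after 'annotate'.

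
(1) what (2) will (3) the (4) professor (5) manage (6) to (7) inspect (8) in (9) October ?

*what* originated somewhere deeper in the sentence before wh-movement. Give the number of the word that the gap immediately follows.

7

Pre-movement form: The professor will manage to inspect what in October.
The filler 'what' is interpreted as the direct object of 'inspect'. It moves to the left edge, and the trace sits right after 'inspect':
What will the professor manage to inspect ___ in October?
'inspect' is word 7.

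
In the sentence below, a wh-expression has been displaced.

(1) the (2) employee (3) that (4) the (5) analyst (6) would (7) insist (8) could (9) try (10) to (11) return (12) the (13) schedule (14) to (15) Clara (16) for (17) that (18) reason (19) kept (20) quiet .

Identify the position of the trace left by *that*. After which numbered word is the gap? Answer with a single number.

7

The filler 'that' is interpreted as the subject of the clause embedded under 'insist'. It moves to the left edge, and the trace sits right after 'insist':
The employee that the analyst would insist ___ could try to return the schedule to Clara for that reason kept quiet.
'insist' is word 7.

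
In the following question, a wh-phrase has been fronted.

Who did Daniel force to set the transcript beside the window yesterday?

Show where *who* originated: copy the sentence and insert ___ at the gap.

Who did Daniel force ___ to set the transcript beside the window yesterday?

Pre-movement form: Daniel did force who to set the transcript beside the window yesterday.
'who' is the direct object of 'force'. The gap is right after 'force'.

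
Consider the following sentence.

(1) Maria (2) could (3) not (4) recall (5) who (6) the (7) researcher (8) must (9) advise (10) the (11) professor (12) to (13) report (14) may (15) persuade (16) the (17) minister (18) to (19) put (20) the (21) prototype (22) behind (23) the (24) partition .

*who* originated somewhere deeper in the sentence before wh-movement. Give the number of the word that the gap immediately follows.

Pre-movement form: The researcher must advise the professor to report who may persuade the minister to put the prototype behind the partition.
The filler 'who' is interpreted as the subject of the clause embedded under 'report'. It moves to the left edge, and the trace sits right after 'report':
Maria could not recall who the researcher must advise the professor to report ___ may persuade the minister to put the prototype behind the partition.
'report' is word 13.

13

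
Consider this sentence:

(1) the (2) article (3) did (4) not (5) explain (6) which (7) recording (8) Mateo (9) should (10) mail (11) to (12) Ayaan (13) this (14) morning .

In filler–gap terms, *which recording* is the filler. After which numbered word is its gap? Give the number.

10

Pre-movement form: Mateo should mail which recording to Ayaan this morning.
'which recording' functions as the direct object of 'mail'. Fronting leaves a gap immediately after 'mail':
The article did not explain which recording Mateo should mail ___ to Ayaan this morning.
'mail' is word 10.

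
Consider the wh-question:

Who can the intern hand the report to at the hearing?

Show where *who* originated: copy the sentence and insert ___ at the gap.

Who can the intern hand the report to ___ at the hearing?

Underlying clause: The intern can hand the report to who at the hearing.
The filler 'who' is interpreted as the object of the preposition 'to' (recipient of 'hand'). The gap is right after 'to'.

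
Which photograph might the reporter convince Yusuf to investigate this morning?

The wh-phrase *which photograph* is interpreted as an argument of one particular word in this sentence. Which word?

investigate

Pre-movement form: The reporter might convince Yusuf to investigate which photograph this morning.
'which photograph' functions as the direct object of 'investigate'. Fronting leaves a gap immediately after 'investigate':
Which photograph might the reporter convince Yusuf to investigate ___ this morning?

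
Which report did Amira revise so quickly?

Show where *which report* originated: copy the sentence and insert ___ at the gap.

Pre-movement form: Amira did revise which report so quickly.
The filler 'which report' is interpreted as the direct object of 'revise'. The gap is right after 'revise'.

Which report did Amira revise ___ so quickly?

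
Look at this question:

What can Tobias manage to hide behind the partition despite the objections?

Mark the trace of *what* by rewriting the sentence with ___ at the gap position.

What can Tobias manage to hide ___ behind the partition despite the objections?

Before movement: Tobias can manage to hide what behind the partition despite the objections.
The filler 'what' is interpreted as the direct object of 'hide'. The gap is right after 'hide'.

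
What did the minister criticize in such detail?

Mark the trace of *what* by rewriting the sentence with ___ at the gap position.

What did the minister criticize ___ in such detail?

In situ: The minister did criticize what in such detail.
'what' is the direct object of 'criticize'. The gap is right after 'criticize'.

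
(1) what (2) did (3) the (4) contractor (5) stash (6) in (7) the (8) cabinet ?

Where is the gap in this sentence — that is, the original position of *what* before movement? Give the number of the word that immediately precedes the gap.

5

Underlying clause: The contractor did stash what in the cabinet.
'what' is the direct object of 'stash'. It moves to the left edge, and the trace sits right after 'stash':
What did the contractor stash ___ in the cabinet?
'stash' is word 5.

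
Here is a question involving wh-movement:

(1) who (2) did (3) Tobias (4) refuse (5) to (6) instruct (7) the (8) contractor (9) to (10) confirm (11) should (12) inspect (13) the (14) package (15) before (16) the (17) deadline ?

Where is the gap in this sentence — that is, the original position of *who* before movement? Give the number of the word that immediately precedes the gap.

10

Underlying clause: Tobias did refuse to instruct the contractor to confirm who should inspect the package before the deadline.
'who' functions as the subject of the clause embedded under 'confirm'. Wh-movement fronts it, leaving a gap right after 'confirm':
Who did Tobias refuse to instruct the contractor to confirm ___ should inspect the package before the deadline?
'confirm' is word 10.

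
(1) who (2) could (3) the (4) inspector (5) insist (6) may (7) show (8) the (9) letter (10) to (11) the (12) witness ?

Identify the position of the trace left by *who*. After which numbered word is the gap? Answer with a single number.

5

Before movement: The inspector could insist who may show the letter to the witness.
'who' functions as the subject of the clause embedded under 'insist'. It moves to the left edge, and the trace sits right after 'insist':
Who could the inspector insist ___ may show the letter to the witness?
'insist' is word 5.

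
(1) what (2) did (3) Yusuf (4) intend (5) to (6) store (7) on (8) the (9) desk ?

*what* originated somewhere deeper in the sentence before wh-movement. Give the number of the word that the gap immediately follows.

Before movement: Yusuf did intend to store what on the desk.
The filler 'what' is interpreted as the direct object of 'store'. Fronting leaves a gap immediately after 'store':
What did Yusuf intend to store ___ on the desk?
'store' is word 6.

6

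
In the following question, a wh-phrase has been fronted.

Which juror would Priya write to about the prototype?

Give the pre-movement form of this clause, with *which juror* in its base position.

Priya would write to which juror about the prototype.

'which juror' functions as the object of the preposition 'to'. It moves to the left edge, and the trace sits right after 'to':
Which juror would Priya write to ___ about the prototype?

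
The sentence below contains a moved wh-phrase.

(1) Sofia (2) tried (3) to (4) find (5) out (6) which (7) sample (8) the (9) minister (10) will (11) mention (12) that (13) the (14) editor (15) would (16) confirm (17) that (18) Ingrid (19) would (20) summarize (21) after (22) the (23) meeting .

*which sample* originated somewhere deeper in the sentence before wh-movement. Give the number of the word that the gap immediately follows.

20

Underlying clause: The minister will mention that the editor would confirm that Ingrid would summarize which sample after the meeting.
'which sample' is the direct object of 'summarize'. Fronting leaves a gap immediately after 'summarize':
Sofia tried to find out which sample the minister will mention that the editor would confirm that Ingrid would summarize ___ after the meeting.
'summarize' is word 20.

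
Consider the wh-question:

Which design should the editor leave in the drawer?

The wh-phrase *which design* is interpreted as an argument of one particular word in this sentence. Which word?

leave

In situ: The editor should leave which design in the drawer.
'which design' is the direct object of 'leave'. Wh-movement fronts it, leaving a gap right after 'leave':
Which design should the editor leave ___ in the drawer?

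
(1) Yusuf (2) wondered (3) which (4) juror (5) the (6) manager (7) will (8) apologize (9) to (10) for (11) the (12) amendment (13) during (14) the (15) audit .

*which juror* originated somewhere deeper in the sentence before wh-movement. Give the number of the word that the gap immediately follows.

9

Underlying clause: The manager will apologize to which juror for the amendment during the audit.
The filler 'which juror' is interpreted as the object of the preposition 'to'. Fronting leaves a gap immediately after 'to':
Yusuf wondered which juror the manager will apologize to ___ for the amendment during the audit.
'to' is word 9.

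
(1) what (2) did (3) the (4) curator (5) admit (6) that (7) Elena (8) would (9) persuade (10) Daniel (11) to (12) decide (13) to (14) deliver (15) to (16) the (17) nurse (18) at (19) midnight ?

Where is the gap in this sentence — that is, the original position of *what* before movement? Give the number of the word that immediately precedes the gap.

Before movement: The curator did admit that Elena would persuade Daniel to decide to deliver what to the nurse at midnight.
'what' is the direct object of 'deliver'. It moves to the left edge, and the trace sits right after 'deliver':
What did the curator admit that Elena would persuade Daniel to decide to deliver ___ to the nurse at midnight?
'deliver' is word 14.

14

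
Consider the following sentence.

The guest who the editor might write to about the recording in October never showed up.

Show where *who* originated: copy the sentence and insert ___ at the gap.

The guest who the editor might write to ___ about the recording in October never showed up.

The filler 'who' is interpreted as the object of the preposition 'to'. The gap is right after 'to'.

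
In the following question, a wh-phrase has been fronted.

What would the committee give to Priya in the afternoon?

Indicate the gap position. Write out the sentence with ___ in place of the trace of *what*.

In situ: The committee would give what to Priya in the afternoon.
The filler 'what' is interpreted as the direct object of 'give'. The gap is right after 'give'.

What would the committee give ___ to Priya in the afternoon?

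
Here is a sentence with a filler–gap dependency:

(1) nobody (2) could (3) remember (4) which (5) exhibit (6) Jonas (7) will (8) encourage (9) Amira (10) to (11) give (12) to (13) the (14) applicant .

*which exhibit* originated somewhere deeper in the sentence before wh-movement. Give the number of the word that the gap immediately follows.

11

Pre-movement form: Jonas will encourage Amira to give which exhibit to the applicant.
'which exhibit' functions as the direct object of 'give'. It moves to the left edge, and the trace sits right after 'give':
Nobody could remember which exhibit Jonas will encourage Amira to give ___ to the applicant.
'give' is word 11.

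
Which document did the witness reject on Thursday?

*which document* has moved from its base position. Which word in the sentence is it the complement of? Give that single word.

reject

Before movement: The witness did reject which document on Thursday.
'which document' is the direct object of 'reject'. It moves to the left edge, and the trace sits right after 'reject':
Which document did the witness reject ___ on Thursday?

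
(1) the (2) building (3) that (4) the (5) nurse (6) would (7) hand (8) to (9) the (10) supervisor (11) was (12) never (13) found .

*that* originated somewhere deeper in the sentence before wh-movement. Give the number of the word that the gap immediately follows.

7

'that' is the direct object of 'hand'. Wh-movement fronts it, leaving a gap right after 'hand':
The building that the nurse would hand ___ to the supervisor was never found.
'hand' is word 7.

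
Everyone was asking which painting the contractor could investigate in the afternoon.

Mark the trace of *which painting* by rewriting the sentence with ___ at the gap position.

Underlying clause: The contractor could investigate which painting in the afternoon.
'which painting' is the direct object of 'investigate'. The gap is right after 'investigate'.

Everyone was asking which painting the contractor could investigate ___ in the afternoon.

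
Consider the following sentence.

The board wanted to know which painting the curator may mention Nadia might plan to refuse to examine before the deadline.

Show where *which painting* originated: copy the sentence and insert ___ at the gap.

Underlying clause: The curator may mention Nadia might plan to refuse to examine which painting before the deadline.
'which painting' functions as the direct object of 'examine'. The gap is right after 'examine'.

The board wanted to know which painting the curator may mention Nadia might plan to refuse to examine ___ before the deadline.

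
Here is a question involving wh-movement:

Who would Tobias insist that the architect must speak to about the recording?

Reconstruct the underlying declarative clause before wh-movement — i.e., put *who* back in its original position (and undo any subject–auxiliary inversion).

'who' functions as the object of the preposition 'to'. Fronting leaves a gap immediately after 'to':
Who would Tobias insist that the architect must speak to ___ about the recording?

Tobias would insist that the architect must speak to who about the recording.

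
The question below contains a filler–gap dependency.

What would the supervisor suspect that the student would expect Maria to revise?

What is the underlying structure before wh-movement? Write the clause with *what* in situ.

'what' is the direct object of 'revise'. It moves to the left edge, and the trace sits right after 'revise':
What would the supervisor suspect that the student would expect Maria to revise ___?

The supervisor would suspect that the student would expect Maria to revise what.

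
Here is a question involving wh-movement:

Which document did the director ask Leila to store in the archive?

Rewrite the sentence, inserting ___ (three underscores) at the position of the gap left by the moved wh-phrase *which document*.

Before movement: The director did ask Leila to store which document in the archive.
'which document' is the direct object of 'store'. The gap is right after 'store'.

Which document did the director ask Leila to store ___ in the archive?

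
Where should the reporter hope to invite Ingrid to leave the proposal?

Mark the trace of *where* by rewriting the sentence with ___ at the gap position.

Before movement: The reporter should hope to invite Ingrid to leave the proposal where.
'where' functions as the locative complement of 'leave'. The gap is right after 'proposal'.

Where should the reporter hope to invite Ingrid to leave the proposal ___?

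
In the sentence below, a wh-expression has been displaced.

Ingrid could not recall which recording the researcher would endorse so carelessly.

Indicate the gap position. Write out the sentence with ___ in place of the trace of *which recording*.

Ingrid could not recall which recording the researcher would endorse ___ so carelessly.

Underlying clause: The researcher would endorse which recording so carelessly.
'which recording' is the direct object of 'endorse'. The gap is right after 'endorse'.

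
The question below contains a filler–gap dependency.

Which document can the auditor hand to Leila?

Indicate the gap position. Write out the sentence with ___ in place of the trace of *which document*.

Which document can the auditor hand ___ to Leila?

Before movement: The auditor can hand which document to Leila.
'which document' is the direct object of 'hand'. The gap is right after 'hand'.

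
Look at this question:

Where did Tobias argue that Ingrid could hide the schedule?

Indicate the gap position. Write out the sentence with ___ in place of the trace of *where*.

Where did Tobias argue that Ingrid could hide the schedule ___?

Before movement: Tobias did argue that Ingrid could hide the schedule where.
'where' is the locative complement of 'hide'. The gap is right after 'schedule'.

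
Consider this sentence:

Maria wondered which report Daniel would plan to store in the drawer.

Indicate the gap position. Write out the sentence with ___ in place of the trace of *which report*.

Maria wondered which report Daniel would plan to store ___ in the drawer.

In situ: Daniel would plan to store which report in the drawer.
'which report' functions as the direct object of 'store'. The gap is right after 'store'.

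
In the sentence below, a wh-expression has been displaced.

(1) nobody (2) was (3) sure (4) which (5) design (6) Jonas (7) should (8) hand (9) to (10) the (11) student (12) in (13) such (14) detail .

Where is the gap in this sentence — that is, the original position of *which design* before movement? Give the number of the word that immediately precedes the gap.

In situ: Jonas should hand which design to the student in such detail.
'which design' is the direct object of 'hand'. Wh-movement fronts it, leaving a gap right after 'hand':
Nobody was sure which design Jonas should hand ___ to the student in such detail.
'hand' is word 8.

8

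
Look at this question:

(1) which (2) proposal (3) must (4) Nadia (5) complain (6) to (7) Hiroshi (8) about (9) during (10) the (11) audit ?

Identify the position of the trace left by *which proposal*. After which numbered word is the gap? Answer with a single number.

Underlying clause: Nadia must complain to Hiroshi about which proposal during the audit.
'which proposal' is the object of the preposition 'about'. Fronting leaves a gap immediately after 'about':
Which proposal must Nadia complain to Hiroshi about ___ during the audit?
'about' is word 8.

8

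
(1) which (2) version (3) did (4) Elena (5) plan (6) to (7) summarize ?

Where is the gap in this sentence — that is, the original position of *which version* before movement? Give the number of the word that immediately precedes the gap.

7

Pre-movement form: Elena did plan to summarize which version.
'which version' functions as the direct object of 'summarize'. Wh-movement fronts it, leaving a gap right after 'summarize':
Which version did Elena plan to summarize ___?
'summarize' is word 7.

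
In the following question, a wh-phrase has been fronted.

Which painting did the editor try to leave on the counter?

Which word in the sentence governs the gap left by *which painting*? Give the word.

Pre-movement form: The editor did try to leave which painting on the counter.
The filler 'which painting' is interpreted as the direct object of 'leave'. Wh-movement fronts it, leaving a gap right after 'leave':
Which painting did the editor try to leave ___ on the counter?

leave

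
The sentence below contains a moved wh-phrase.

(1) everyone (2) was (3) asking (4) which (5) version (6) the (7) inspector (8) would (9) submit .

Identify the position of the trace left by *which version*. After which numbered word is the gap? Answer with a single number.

Before movement: The inspector would submit which version.
'which version' is the direct object of 'submit'. It moves to the left edge, and the trace sits right after 'submit':
Everyone was asking which version the inspector would submit ___.
'submit' is word 9.

9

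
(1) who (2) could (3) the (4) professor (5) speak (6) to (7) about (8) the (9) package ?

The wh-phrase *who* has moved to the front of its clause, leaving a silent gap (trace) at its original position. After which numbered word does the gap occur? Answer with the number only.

Pre-movement form: The professor could speak to who about the package.
'who' functions as the object of the preposition 'to'. Fronting leaves a gap immediately after 'to':
Who could the professor speak to ___ about the package?
'to' is word 6.

6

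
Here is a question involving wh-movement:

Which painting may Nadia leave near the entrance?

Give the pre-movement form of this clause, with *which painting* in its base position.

Nadia may leave which painting near the entrance.

'which painting' is the direct object of 'leave'. It moves to the left edge, and the trace sits right after 'leave':
Which painting may Nadia leave ___ near the entrance?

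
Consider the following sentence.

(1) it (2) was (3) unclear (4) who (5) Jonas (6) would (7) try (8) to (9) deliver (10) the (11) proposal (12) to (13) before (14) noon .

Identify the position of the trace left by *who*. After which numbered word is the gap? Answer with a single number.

12

Pre-movement form: Jonas would try to deliver the proposal to who before noon.
'who' functions as the object of the preposition 'to' (recipient of 'deliver'). It moves to the left edge, and the trace sits right after 'to':
It was unclear who Jonas would try to deliver the proposal to ___ before noon.
'to' is word 12.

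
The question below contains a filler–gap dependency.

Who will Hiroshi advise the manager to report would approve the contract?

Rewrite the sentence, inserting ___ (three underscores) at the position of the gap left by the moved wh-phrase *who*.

Underlying clause: Hiroshi will advise the manager to report who would approve the contract.
'who' functions as the subject of the clause embedded under 'report'. The gap is right after 'report'.

Who will Hiroshi advise the manager to report ___ would approve the contract?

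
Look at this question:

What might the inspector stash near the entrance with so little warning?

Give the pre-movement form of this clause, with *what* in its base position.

The filler 'what' is interpreted as the direct object of 'stash'. Wh-movement fronts it, leaving a gap right after 'stash':
What might the inspector stash ___ near the entrance with so little warning?

The inspector might stash what near the entrance with so little warning.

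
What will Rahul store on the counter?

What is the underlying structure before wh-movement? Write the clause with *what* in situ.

Rahul will store what on the counter.

'what' is the direct object of 'store'. It moves to the left edge, and the trace sits right after 'store':
What will Rahul store ___ on the counter?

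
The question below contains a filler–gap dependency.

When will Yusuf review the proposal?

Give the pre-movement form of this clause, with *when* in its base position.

'when' is the temporal adjunct. Wh-movement fronts it, leaving a gap right after 'proposal':
When will Yusuf review the proposal ___?

Yusuf will review the proposal when.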